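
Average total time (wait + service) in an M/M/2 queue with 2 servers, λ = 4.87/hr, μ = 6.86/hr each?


a = 0.7099; ρ = 0.3550; P₀ = 0.476062
Lq = P₀·a^c·ρ/(c!(1−ρ)²) = 0.10234
Wq = Lq/λ = 0.10234/4.87 = 0.02101 hr
W = Wq + 1/μ = 0.02101 + 0.14577 = 0.16679 hr

Final: 0.16679 hr


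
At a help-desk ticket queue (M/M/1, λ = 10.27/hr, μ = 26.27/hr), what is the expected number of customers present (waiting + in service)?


ρ = λ/μ = 10.27/26.27 = 0.3909
L = ρ/(1−ρ) = 0.3909/(1 − 0.3909) = 0.3909/0.6091 = 0.6419

Final: 0.6419


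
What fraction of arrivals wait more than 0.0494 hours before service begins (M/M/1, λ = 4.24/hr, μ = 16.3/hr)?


ρ = 4.24/16.3 = 0.2601
P(Wq > t) = ρ·e^{−(μ−λ)t} = 0.2601·e^{−0.5958}
= 0.2601·0.551141 = 0.143364

Final: 0.143364


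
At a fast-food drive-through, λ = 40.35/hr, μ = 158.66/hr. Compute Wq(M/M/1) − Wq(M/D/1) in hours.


ρ = 40.35/158.66 = 0.2543
Wq(M/M/1) = ρ/(μ−λ) = 0.2543/118.31 = 0.002150 hr
Wq(M/D/1) = ρ/(2(μ−λ)) = 0.001075 hr
Savings = 0.002150 − 0.001075 = 0.001075 hr

Final: 0.001075 hr


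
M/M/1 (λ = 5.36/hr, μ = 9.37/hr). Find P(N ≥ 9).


ρ = 5.36/9.37 = 0.5720
P(N ≥ n) = ρ^n = 0.5720^9 = 0.006559

Final: 0.006559


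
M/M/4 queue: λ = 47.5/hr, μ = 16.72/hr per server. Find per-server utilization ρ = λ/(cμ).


ρ = λ/(cμ) = 47.5/(4·16.72) = 47.5/66.88 = 0.7102

Final: 0.7102


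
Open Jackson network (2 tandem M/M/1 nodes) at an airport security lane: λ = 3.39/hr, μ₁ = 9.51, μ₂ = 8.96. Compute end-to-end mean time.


Each node sees arrival rate λ = 3.39/hr (tandem ⇒ throughput preserved).
W₁ = 1/(μ₁−λ) = 1/(9.51−3.39) = 0.16340 hr
W₂ = 1/(μ₂−λ) = 1/(8.96−3.39) = 0.17953 hr
W_total = W₁ + W₂ = 0.16340 + 0.17953 = 0.34293 hr

Final: 0.34293 hr


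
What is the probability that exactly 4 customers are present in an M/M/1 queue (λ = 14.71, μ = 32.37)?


ρ = 14.71/32.37 = 0.4544
P_n = (1−ρ)·ρ^n = (1 − 0.4544)·0.4544^4 = 0.5456·0.042646 = 0.023266

Final: 0.023266


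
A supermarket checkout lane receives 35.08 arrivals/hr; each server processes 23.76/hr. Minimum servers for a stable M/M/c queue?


Stability requires cμ > λ ⇔ c > λ/μ.
λ/μ = 35.08/23.76 = 1.4764
Minimum integer c = ⌊1.4764⌋ + 1 = 2
Check: 2·23.76 = 47.52 > 35.08, while 1·23.76 = 23.76 ≤ 35.08

Final: 2 servers


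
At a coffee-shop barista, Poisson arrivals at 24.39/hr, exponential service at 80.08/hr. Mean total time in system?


W = 1/(μ−λ) = 1/(80.08 − 24.39) = 1/55.69 = 0.01796 hr

Final: 0.01796 hr


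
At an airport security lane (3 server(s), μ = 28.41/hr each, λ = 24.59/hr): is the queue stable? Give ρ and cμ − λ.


Total capacity cμ = 3·28.41 = 85.23/hr
ρ = λ/(cμ) = 24.59/85.23 = 0.2885
Stable ⇔ ρ < 1: YES
Spare capacity = cμ − λ = 85.23 − 24.59 = 60.64/hr

Final: ρ = 0.2885; stable; margin = 60.64/hr


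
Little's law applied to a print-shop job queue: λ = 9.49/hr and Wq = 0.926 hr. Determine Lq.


Lq = λWq = 9.49·0.926 = 8.7877

Final: 8.7877


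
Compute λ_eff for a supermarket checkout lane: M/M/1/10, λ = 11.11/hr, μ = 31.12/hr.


ρ = 0.3570; P_K = (1−ρ)ρ^10/(1−ρ^11) = 0.00002163
λ_eff = λ(1 − P_K) = 11.11·(1 − 0.00002163) = 11.11·0.999978 = 11.1098 /hr

Final: 11.1098 /hr


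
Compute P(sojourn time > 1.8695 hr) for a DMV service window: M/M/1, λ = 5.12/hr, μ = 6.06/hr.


W ~ Exponential(μ−λ) for M/M/1.
μ − λ = 6.06 − 5.12 = 0.9400
P(W > t) = e^{−(μ−λ)t} = e^{−1.7573} = 0.172505

Final: 0.172505


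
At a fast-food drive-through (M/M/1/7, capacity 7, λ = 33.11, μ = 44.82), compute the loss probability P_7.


ρ = λ/μ = 33.11/44.82 = 0.7387
P_K = (1−ρ)ρ^K/(1−ρ^(K+1)) = (0.2613·0.120064)/(1 − 0.088695)
= 0.031369/0.911305 = 0.034422

Final: 0.034422


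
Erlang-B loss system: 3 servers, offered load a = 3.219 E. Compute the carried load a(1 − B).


B(3,3.219) = 0.371624 (Erlang-B)
Carried load = a(1 − B) = 3.219·(1 − 0.371624) = 3.219·0.628376 = 2.0227 E

Final: 2.0227 Erlangs


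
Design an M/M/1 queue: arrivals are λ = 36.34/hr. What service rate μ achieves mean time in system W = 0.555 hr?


W = 1/(μ−λ) ⇒ μ − λ = 1/W = 1/0.555 = 1.8018
μ = λ + 1/W = 36.34 + 1.8018 = 38.1418 per hr

Final: 38.1418 /hr


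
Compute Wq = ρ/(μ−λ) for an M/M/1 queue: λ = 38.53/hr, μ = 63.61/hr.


ρ = 38.53/63.61 = 0.6057
Wq = ρ/(μ−λ) = 0.6057/(63.61 − 38.53) = 0.6057/25.08 = 0.02415 hr

Final: 0.02415 hr


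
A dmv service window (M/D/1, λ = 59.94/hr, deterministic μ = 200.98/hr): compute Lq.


ρ = 59.94/200.98 = 0.2982
M/D/1: Lq = ρ²/(2(1−ρ)) = 0.08895/(2·0.7018) = 0.06337

Final: 0.06337


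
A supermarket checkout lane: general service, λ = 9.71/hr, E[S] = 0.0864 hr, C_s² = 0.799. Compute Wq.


ρ = λ·E[S] = 9.71·0.0864 = 0.8389
E[S²] = E[S]²(1+C_s²) = 0.0864²·(1+0.799) = 0.013429
Wq = λ·E[S²]/(2(1−ρ)) = 9.71·0.013429/(2·0.1611) = 0.40483 hr

Final: 0.40483 hr


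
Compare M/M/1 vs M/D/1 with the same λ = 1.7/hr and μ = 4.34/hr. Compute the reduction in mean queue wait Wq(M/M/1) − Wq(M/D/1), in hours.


ρ = 1.7/4.34 = 0.3917
Wq(M/M/1) = ρ/(μ−λ) = 0.3917/2.64 = 0.14837 hr
Wq(M/D/1) = ρ/(2(μ−λ)) = 0.07419 hr
Savings = 0.14837 − 0.07419 = 0.07419 hr

Final: 0.07419 hr


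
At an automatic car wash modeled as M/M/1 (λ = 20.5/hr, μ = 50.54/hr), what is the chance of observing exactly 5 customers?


ρ = 20.5/50.54 = 0.4056
P_n = (1−ρ)·ρ^n = (1 − 0.4056)·0.4056^5 = 0.5944·0.010980 = 0.006526

Final: 0.006526


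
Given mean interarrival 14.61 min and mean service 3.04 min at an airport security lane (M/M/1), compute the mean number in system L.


λ = 60/14.61 = 4.1068 /hr
μ = 60/3.04 = 19.7368 /hr
ρ = λ/μ = 4.1068/19.7368 = 0.2081
L = ρ/(1−ρ) = 0.2081/0.7919 = 0.2627

Final: 0.2627


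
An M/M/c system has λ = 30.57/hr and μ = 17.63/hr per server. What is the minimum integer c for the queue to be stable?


Stability requires cμ > λ ⇔ c > λ/μ.
λ/μ = 30.57/17.63 = 1.7340
Minimum integer c = ⌊1.7340⌋ + 1 = 2
Check: 2·17.63 = 35.26 > 30.57, while 1·17.63 = 17.63 ≤ 30.57

Final: 2 servers


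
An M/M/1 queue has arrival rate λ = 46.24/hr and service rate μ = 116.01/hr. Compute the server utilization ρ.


ρ = λ/μ = 46.24/116.01 = 0.3986

Final: 0.3986


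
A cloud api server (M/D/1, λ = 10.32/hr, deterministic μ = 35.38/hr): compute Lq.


ρ = 10.32/35.38 = 0.2917
M/D/1: Lq = ρ²/(2(1−ρ)) = 0.08508/(2·0.7083) = 0.06006

Final: 0.06006


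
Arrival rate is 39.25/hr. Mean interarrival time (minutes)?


Mean interarrival time = 1/λ = 1/39.25 hour = 0.02548 hour
In minutes: 0.02548 × 60 = 1.5287 min

Final: 1.5287 min


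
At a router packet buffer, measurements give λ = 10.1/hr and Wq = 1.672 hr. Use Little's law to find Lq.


Lq = λWq = 10.1·1.672 = 16.8872

Final: 16.8872


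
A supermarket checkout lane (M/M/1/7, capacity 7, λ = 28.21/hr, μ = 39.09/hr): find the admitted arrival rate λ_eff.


ρ = 0.7217; P_K = (1−ρ)ρ^7/(1−ρ^8) = 0.030628
λ_eff = λ(1 − P_K) = 28.21·(1 − 0.030628) = 28.21·0.969372 = 27.3460 /hr

Final: 27.3460 /hr


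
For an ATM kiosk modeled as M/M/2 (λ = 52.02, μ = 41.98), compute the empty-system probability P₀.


a = λ/μ = 52.02/41.98 = 1.2392; ρ = a/c = 0.6196
Σ_{k=0}^{1} a^k/k! (terms k=0..1) = 1.00000 + 1.23916 = 2.23916
Tail: a^2/(2!(1−ρ)) = 1.53552/(2·0.3804) = 2.01820
P₀ = 1/(2.23916 + 2.01820) = 1/4.25736 = 0.234887

Final: 0.234887


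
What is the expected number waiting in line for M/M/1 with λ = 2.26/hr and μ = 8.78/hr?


ρ = 2.26/8.78 = 0.2574
Lq = ρ²/(1−ρ) = 0.06626/0.7426 = 0.08922

Final: 0.08922


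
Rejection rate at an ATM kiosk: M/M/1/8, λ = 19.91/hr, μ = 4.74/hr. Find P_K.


ρ = λ/μ = 19.91/4.74 = 4.2004
P_K = (1−ρ)ρ^K/(1−ρ^(K+1)) = (-3.2004·96904.366516)/(1 − 407039.227287)
= -310134.860771/-407038.227287 = 0.761931

Final: 0.761931


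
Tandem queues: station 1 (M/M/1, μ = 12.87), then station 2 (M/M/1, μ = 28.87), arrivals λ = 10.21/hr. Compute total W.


Each node sees arrival rate λ = 10.21/hr (tandem ⇒ throughput preserved).
W₁ = 1/(μ₁−λ) = 1/(12.87−10.21) = 0.37594 hr
W₂ = 1/(μ₂−λ) = 1/(28.87−10.21) = 0.05359 hr
W_total = W₁ + W₂ = 0.37594 + 0.05359 = 0.42953 hr

Final: 0.42953 hr


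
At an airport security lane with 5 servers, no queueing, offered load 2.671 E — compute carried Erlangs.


B(5,2.671) = 0.082888 (Erlang-B)
Carried load = a(1 − B) = 2.671·(1 − 0.082888) = 2.671·0.917112 = 2.4496 E

Final: 2.4496 Erlangs


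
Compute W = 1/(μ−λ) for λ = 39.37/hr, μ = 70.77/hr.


W = 1/(μ−λ) = 1/(70.77 − 39.37) = 1/31.40 = 0.03185 hr

Final: 0.03185 hr


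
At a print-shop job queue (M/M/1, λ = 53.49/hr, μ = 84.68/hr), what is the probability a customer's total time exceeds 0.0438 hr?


W ~ Exponential(μ−λ) for M/M/1.
μ − λ = 84.68 − 53.49 = 31.1900
P(W > t) = e^{−(μ−λ)t} = e^{−1.3661} = 0.255094

Final: 0.255094


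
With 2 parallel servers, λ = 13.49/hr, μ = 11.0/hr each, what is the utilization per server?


ρ = λ/(cμ) = 13.49/(2·11.0) = 13.49/22.00 = 0.6132

Final: 0.6132


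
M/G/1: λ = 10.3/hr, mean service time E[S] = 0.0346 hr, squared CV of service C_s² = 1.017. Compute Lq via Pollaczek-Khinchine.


ρ = λ·E[S] = 10.3·0.0346 = 0.3564
Lq = ρ²(1+C_s²)/(2(1−ρ)) = 0.1270·(1+1.017)/(2·0.6436)
= 0.1270·2.0170/1.2872 = 0.19901

Final: 0.19901


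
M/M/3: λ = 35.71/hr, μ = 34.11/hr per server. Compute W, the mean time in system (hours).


a = 1.0469; ρ = 0.3490; P₀ = 0.346181
Lq = P₀·a^c·ρ/(c!(1−ρ)²) = 0.05451
Wq = Lq/λ = 0.05451/35.71 = 0.001526 hr
W = Wq + 1/μ = 0.001526 + 0.02932 = 0.03084 hr

Final: 0.03084 hr


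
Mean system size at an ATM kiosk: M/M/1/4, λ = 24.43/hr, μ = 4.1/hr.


ρ = 24.43/4.1 = 5.9585
L = ρ[1 − (K+1)ρ^K + Kρ^(K+1)] / [(1−ρ)(1−ρ^(K+1))]
Numerator: 5.9585·(1 − 5·1260.545252 + 4·7511.005003) = 141469.325938
Denominator: (-4.9585)·(-7510.005003) = 37238.634564
L = 141469.325938/37238.634564 = 3.7990

Final: 3.7990


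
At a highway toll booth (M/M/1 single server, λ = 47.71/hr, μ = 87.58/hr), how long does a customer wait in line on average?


ρ = 47.71/87.58 = 0.5448
Wq = ρ/(μ−λ) = 0.5448/(87.58 − 47.71) = 0.5448/39.87 = 0.01366 hr

Final: 0.01366 hr


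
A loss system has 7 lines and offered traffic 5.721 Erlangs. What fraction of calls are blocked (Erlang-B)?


B(c,a) = (a^c/c!) / Σ_{k=0}^{c} a^k/k!
a^7/7! = 39.799086
Σ terms (k=0..7): 1.00000 + 5.72100 + 16.36492 + 31.20790 + 44.63510 + 51.07149 + 48.69666 + 39.79909 = 238.496161
B = 39.799086/238.496161 = 0.166875

Final: 0.166875


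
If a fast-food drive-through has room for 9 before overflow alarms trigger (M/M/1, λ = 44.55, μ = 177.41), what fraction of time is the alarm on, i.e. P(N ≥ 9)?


ρ = 44.55/177.41 = 0.2511
P(N ≥ n) = ρ^n = 0.2511^9 = 0.000003970

Final: 0.000003970


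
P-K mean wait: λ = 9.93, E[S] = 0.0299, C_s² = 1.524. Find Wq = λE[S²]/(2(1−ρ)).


ρ = λ·E[S] = 9.93·0.0299 = 0.2969
E[S²] = E[S]²(1+C_s²) = 0.0299²·(1+1.524) = 0.002256
Wq = λ·E[S²]/(2(1−ρ)) = 9.93·0.002256/(2·0.7031) = 0.01593 hr

Final: 0.01593 hr


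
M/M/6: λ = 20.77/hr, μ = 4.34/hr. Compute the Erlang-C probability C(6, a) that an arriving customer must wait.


a = λ/μ = 4.7857; ρ = a/6 = 0.7976
P₀ = 0.006222 (from M/M/c formula)
C(c,a) = [a^c/(c!(1−ρ))]·P₀ = [12013.80565/(720·0.2024)]·0.006222
= 82.44769·0.006222 = 0.512962

Final: 0.512962


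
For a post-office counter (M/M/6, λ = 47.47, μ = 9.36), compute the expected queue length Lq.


a = λ/μ = 5.0716; ρ = a/6 = 0.8453
P₀ = 0.004017
Lq = P₀·a^c·ρ / (c!·(1−ρ)²) = 0.004017·17016.11053·0.8453/(720·0.02394)
= 3.35161

Final: 3.35161


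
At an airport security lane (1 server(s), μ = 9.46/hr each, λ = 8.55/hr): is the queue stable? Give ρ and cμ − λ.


Total capacity cμ = 1·9.46 = 9.46/hr
ρ = λ/(cμ) = 8.55/9.46 = 0.9038
Stable ⇔ ρ < 1: YES
Spare capacity = cμ − λ = 9.46 − 8.55 = 0.91/hr

Final: ρ = 0.9038; stable; margin = 0.91/hr


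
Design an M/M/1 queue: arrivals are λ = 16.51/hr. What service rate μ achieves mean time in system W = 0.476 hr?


W = 1/(μ−λ) ⇒ μ − λ = 1/W = 1/0.476 = 2.1008
μ = λ + 1/W = 16.51 + 2.1008 = 18.6108 per hr

Final: 18.6108 /hr


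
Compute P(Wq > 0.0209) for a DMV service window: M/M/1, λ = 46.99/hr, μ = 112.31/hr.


ρ = 46.99/112.31 = 0.4184
P(Wq > t) = ρ·e^{−(μ−λ)t} = 0.4184·e^{−1.3652}
= 0.4184·0.255333 = 0.106830

Final: 0.106830


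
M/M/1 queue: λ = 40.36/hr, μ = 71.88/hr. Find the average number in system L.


ρ = λ/μ = 40.36/71.88 = 0.5615
L = ρ/(1−ρ) = 0.5615/(1 − 0.5615) = 0.5615/0.4385 = 1.2805

Final: 1.2805


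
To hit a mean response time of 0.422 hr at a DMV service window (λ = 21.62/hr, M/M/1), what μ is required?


W = 1/(μ−λ) ⇒ μ − λ = 1/W = 1/0.422 = 2.3697
μ = λ + 1/W = 21.62 + 2.3697 = 23.9897 per hr

Final: 23.9897 /hr


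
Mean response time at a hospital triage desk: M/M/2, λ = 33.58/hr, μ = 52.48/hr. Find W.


a = 0.6399; ρ = 0.3199; P₀ = 0.515230
Lq = P₀·a^c·ρ/(c!(1−ρ)²) = 0.07296
Wq = Lq/λ = 0.07296/33.58 = 0.002173 hr
W = Wq + 1/μ = 0.002173 + 0.01905 = 0.02123 hr

Final: 0.02123 hr


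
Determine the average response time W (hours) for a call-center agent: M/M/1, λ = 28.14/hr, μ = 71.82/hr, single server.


W = 1/(μ−λ) = 1/(71.82 − 28.14) = 1/43.68 = 0.02289 hr

Final: 0.02289 hr


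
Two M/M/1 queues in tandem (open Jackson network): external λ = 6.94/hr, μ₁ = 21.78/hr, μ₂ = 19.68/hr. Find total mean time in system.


Each node sees arrival rate λ = 6.94/hr (tandem ⇒ throughput preserved).
W₁ = 1/(μ₁−λ) = 1/(21.78−6.94) = 0.06739 hr
W₂ = 1/(μ₂−λ) = 1/(19.68−6.94) = 0.07849 hr
W_total = W₁ + W₂ = 0.06739 + 0.07849 = 0.14588 hr

Final: 0.14588 hr


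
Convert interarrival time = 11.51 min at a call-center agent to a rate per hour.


λ = 1/(interarrival time) in consistent units.
1 hour = 60 min, so λ = 60/11.51 = 5.2129 per hour

Final: 5.2129 /hr


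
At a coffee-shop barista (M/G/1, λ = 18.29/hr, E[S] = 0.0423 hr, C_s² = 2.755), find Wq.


ρ = λ·E[S] = 18.29·0.0423 = 0.7737
E[S²] = E[S]²(1+C_s²) = 0.0423²·(1+2.755) = 0.006719
Wq = λ·E[S²]/(2(1−ρ)) = 18.29·0.006719/(2·0.2263) = 0.27147 hr

Final: 0.27147 hr


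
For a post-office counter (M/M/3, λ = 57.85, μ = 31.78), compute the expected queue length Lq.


a = λ/μ = 1.8203; ρ = a/3 = 0.6068
P₀ = 0.142173
Lq = P₀·a^c·ρ / (c!·(1−ρ)²) = 0.142173·6.03182·0.6068/(6·0.15463)
= 0.56087

Final: 0.56087


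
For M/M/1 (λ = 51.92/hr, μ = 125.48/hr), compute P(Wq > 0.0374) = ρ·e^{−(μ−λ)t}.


ρ = 51.92/125.48 = 0.4138
P(Wq > t) = ρ·e^{−(μ−λ)t} = 0.4138·e^{−2.7511}
= 0.4138·0.063855 = 0.026421

Final: 0.026421


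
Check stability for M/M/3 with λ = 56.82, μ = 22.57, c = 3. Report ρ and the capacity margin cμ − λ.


Total capacity cμ = 3·22.57 = 67.71/hr
ρ = λ/(cμ) = 56.82/67.71 = 0.8392
Stable ⇔ ρ < 1: YES
Spare capacity = cμ − λ = 67.71 − 56.82 = 10.89/hr

Final: ρ = 0.8392; stable; margin = 10.89/hr


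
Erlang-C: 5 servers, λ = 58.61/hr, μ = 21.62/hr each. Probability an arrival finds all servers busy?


a = λ/μ = 2.7109; ρ = a/5 = 0.5422
P₀ = 0.064015 (from M/M/c formula)
C(c,a) = [a^c/(c!(1−ρ))]·P₀ = [146.41318/(120·0.4578)]·0.064015
= 2.66506·0.064015 = 0.170604

Final: 0.170604


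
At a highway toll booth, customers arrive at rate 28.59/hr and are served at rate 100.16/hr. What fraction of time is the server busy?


ρ = λ/μ = 28.59/100.16 = 0.2854

Final: 0.2854


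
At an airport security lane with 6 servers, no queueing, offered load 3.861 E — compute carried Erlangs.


B(6,3.861) = 0.107207 (Erlang-B)
Carried load = a(1 − B) = 3.861·(1 − 0.107207) = 3.861·0.892793 = 3.4471 E

Final: 3.4471 Erlangs


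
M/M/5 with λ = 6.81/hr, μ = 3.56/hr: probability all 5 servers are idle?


a = λ/μ = 6.81/3.56 = 1.9129; ρ = a/c = 0.3826
Σ_{k=0}^{4} a^k/k! (terms k=0..4) = 1.00000 + 1.91292 + 1.82963 + 1.16665 + 0.55793 = 6.46713
Tail: a^5/(5!(1−ρ)) = 25.61448/(120·0.6174) = 0.34572
P₀ = 1/(6.46713 + 0.34572) = 1/6.81285 = 0.146781

Final: 0.146781


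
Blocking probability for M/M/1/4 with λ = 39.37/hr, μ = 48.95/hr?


ρ = λ/μ = 39.37/48.95 = 0.8043
P_K = (1−ρ)ρ^K/(1−ρ^(K+1)) = (0.1957·0.418457)/(1 − 0.336561)
= 0.081896/0.663439 = 0.123442

Final: 0.123442


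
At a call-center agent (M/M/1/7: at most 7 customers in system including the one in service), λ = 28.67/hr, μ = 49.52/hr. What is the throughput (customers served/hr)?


ρ = 0.5790; P_K = (1−ρ)ρ^7/(1−ρ^8) = 0.009298
λ_eff = λ(1 − P_K) = 28.67·(1 − 0.009298) = 28.67·0.990702 = 28.4034 /hr

Final: 28.4034 /hr


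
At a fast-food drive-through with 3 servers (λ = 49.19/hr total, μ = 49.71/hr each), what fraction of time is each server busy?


ρ = λ/(cμ) = 49.19/(3·49.71) = 49.19/149.13 = 0.3298

Final: 0.3298


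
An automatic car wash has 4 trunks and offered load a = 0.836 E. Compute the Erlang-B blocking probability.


B(c,a) = (a^c/c!) / Σ_{k=0}^{c} a^k/k!
a^4/4! = 0.020352
Σ terms (k=0..4): 1.00000 + 0.83600 + 0.34945 + 0.09738 + 0.02035 = 2.303180
B = 0.020352/2.303180 = 0.008837

Final: 0.008837


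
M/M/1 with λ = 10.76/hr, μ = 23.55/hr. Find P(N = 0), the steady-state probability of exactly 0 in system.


ρ = 10.76/23.55 = 0.4569
P_n = (1−ρ)·ρ^n = (1 − 0.4569)·0.4569^0 = 0.5431·1.000000 = 0.543100

Final: 0.543100


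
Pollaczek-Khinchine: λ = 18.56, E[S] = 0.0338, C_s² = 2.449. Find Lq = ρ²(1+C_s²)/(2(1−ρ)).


ρ = λ·E[S] = 18.56·0.0338 = 0.6273
Lq = ρ²(1+C_s²)/(2(1−ρ)) = 0.3935·(1+2.449)/(2·0.3727)
= 0.3935·3.4490/0.7453 = 1.82107

Final: 1.82107


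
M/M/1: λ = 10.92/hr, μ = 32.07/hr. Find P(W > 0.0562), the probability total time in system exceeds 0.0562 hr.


W ~ Exponential(μ−λ) for M/M/1.
μ − λ = 32.07 − 10.92 = 21.1500
P(W > t) = e^{−(μ−λ)t} = e^{−1.1886} = 0.304638

Final: 0.304638


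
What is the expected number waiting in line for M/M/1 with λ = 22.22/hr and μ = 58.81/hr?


ρ = 22.22/58.81 = 0.3778
Lq = ρ²/(1−ρ) = 0.1428/0.6222 = 0.2294

Final: 0.2294


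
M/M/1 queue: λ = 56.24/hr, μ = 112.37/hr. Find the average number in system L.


ρ = λ/μ = 56.24/112.37 = 0.5005
L = ρ/(1−ρ) = 0.5005/(1 − 0.5005) = 0.5005/0.4995 = 1.0020

Final: 1.0020


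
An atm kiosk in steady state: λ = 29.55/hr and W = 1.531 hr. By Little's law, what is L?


L = λW = 29.55·1.531 = 45.2411

Final: 45.2411


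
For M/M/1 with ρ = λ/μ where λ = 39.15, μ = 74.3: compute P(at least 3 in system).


ρ = 39.15/74.3 = 0.5269
P(N ≥ n) = ρ^n = 0.5269^3 = 0.146295

Final: 0.146295


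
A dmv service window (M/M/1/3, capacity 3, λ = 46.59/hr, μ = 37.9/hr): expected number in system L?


ρ = 46.59/37.9 = 1.2293
L = ρ[1 − (K+1)ρ^K + Kρ^(K+1)] / [(1−ρ)(1−ρ^(K+1))]
Numerator: 1.2293·(1 − 4·1.857635 + 3·2.283568) = 0.516501
Denominator: (-0.2293)·(-1.283568) = 0.294306
L = 0.516501/0.294306 = 1.7550

Final: 1.7550


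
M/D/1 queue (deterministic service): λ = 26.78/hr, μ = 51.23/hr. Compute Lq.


ρ = 26.78/51.23 = 0.5227
M/D/1: Lq = ρ²/(2(1−ρ)) = 0.2733/(2·0.4773) = 0.28628

Final: 0.28628


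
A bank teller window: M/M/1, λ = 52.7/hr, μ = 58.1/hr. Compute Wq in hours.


ρ = 52.7/58.1 = 0.9071
Wq = ρ/(μ−λ) = 0.9071/(58.1 − 52.7) = 0.9071/5.40 = 0.1680 hr

Final: 0.1680 hr


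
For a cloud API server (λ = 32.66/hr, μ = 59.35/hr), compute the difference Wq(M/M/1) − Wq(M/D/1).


ρ = 32.66/59.35 = 0.5503
Wq(M/M/1) = ρ/(μ−λ) = 0.5503/26.69 = 0.02062 hr
Wq(M/D/1) = ρ/(2(μ−λ)) = 0.01031 hr
Savings = 0.02062 − 0.01031 = 0.01031 hr

Final: 0.01031 hr


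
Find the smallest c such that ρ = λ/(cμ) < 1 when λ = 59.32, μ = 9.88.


Stability requires cμ > λ ⇔ c > λ/μ.
λ/μ = 59.32/9.88 = 6.0040
Minimum integer c = ⌊6.0040⌋ + 1 = 7
Check: 7·9.88 = 69.16 > 59.32, while 6·9.88 = 59.28 ≤ 59.32

Final: 7 servers


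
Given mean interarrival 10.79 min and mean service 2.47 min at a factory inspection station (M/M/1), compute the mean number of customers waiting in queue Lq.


λ = 60/10.79 = 5.5607 /hr
μ = 60/2.47 = 24.2915 /hr
ρ = λ/μ = 5.5607/24.2915 = 0.2289
Lq = ρ²/(1−ρ) = 0.05240/0.7711 = 0.06796

Final: 0.06796


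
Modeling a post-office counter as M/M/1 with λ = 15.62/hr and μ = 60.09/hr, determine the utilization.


ρ = λ/μ = 15.62/60.09 = 0.2599

Final: 0.2599


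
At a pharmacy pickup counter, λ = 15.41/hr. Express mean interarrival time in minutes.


Mean interarrival time = 1/λ = 1/15.41 hour = 0.06489 hour
In minutes: 0.06489 × 60 = 3.8936 min

Final: 3.8936 min


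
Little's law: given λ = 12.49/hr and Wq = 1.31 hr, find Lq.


Lq = λWq = 12.49·1.31 = 16.3619

Final: 16.3619


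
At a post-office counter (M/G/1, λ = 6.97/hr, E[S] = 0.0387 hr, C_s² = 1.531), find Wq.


ρ = λ·E[S] = 6.97·0.0387 = 0.2697
E[S²] = E[S]²(1+C_s²) = 0.0387²·(1+1.531) = 0.003791
Wq = λ·E[S²]/(2(1−ρ)) = 6.97·0.003791/(2·0.7303) = 0.01809 hr

Final: 0.01809 hr


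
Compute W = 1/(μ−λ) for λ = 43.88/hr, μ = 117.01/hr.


W = 1/(μ−λ) = 1/(117.01 − 43.88) = 1/73.13 = 0.01367 hr

Final: 0.01367 hr


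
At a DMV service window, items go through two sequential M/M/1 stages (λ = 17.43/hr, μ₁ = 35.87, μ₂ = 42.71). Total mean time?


Each node sees arrival rate λ = 17.43/hr (tandem ⇒ throughput preserved).
W₁ = 1/(μ₁−λ) = 1/(35.87−17.43) = 0.05423 hr
W₂ = 1/(μ₂−λ) = 1/(42.71−17.43) = 0.03956 hr
W_total = W₁ + W₂ = 0.05423 + 0.03956 = 0.09379 hr

Final: 0.09379 hr


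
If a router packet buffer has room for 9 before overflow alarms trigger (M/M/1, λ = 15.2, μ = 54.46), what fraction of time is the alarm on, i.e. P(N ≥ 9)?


ρ = 15.2/54.46 = 0.2791
P(N ≥ n) = ρ^n = 0.2791^9 = 0.00001028

Final: 0.00001028


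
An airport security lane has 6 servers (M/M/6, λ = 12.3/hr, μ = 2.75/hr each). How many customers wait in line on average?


a = λ/μ = 4.4727; ρ = a/6 = 0.7455
P₀ = 0.009464
Lq = P₀·a^c·ρ / (c!·(1−ρ)²) = 0.009464·8006.34879·0.7455/(720·0.06479)
= 1.21075

Final: 1.21075


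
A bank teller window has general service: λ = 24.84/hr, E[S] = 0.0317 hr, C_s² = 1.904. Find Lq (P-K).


ρ = λ·E[S] = 24.84·0.0317 = 0.7874
Lq = ρ²(1+C_s²)/(2(1−ρ)) = 0.6200·(1+1.904)/(2·0.2126)
= 0.6200·2.9040/0.4251 = 4.23528

Final: 4.23528


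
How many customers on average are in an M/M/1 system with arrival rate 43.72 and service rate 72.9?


ρ = λ/μ = 43.72/72.9 = 0.5997
L = ρ/(1−ρ) = 0.5997/(1 − 0.5997) = 0.5997/0.4003 = 1.4983

Final: 1.4983


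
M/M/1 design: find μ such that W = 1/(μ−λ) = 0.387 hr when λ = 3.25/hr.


W = 1/(μ−λ) ⇒ μ − λ = 1/W = 1/0.387 = 2.5840
μ = λ + 1/W = 3.25 + 2.5840 = 5.8340 per hr

Final: 5.8340 /hr


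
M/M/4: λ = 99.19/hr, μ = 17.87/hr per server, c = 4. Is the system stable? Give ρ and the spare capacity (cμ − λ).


Total capacity cμ = 4·17.87 = 71.48/hr
ρ = λ/(cμ) = 99.19/71.48 = 1.3877
Stable ⇔ ρ < 1: NO
Spare capacity = cμ − λ = 71.48 − 99.19 = -27.71/hr

Final: ρ = 1.3877; unstable; margin = -27.71/hr


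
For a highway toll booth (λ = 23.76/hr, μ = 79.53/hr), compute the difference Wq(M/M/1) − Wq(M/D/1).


ρ = 23.76/79.53 = 0.2988
Wq(M/M/1) = ρ/(μ−λ) = 0.2988/55.77 = 0.005357 hr
Wq(M/D/1) = ρ/(2(μ−λ)) = 0.002678 hr
Savings = 0.005357 − 0.002678 = 0.002678 hr

Final: 0.002678 hr


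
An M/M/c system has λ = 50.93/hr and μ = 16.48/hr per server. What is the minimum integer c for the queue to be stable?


Stability requires cμ > λ ⇔ c > λ/μ.
λ/μ = 50.93/16.48 = 3.0904
Minimum integer c = ⌊3.0904⌋ + 1 = 4
Check: 4·16.48 = 65.92 > 50.93, while 3·16.48 = 49.44 ≤ 50.93

Final: 4 servers


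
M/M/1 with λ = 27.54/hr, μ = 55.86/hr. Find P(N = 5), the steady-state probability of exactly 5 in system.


ρ = 27.54/55.86 = 0.4930
P_n = (1−ρ)·ρ^n = (1 − 0.4930)·0.4930^5 = 0.5070·0.029128 = 0.014768

Final: 0.014768


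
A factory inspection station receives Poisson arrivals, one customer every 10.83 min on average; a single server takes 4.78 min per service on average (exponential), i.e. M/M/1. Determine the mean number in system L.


λ = 60/10.83 = 5.5402 /hr
μ = 60/4.78 = 12.5523 /hr
ρ = λ/μ = 5.5402/12.5523 = 0.4414
L = ρ/(1−ρ) = 0.4414/0.5586 = 0.7901

Final: 0.7901


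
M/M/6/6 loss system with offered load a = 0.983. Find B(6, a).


B(c,a) = (a^c/c!) / Σ_{k=0}^{c} a^k/k!
a^6/6! = 0.001253
Σ terms (k=0..6): 1.00000 + 0.98300 + 0.48314 + 0.15831 + 0.03890 + 0.007649 + 0.001253 = 2.672261
B = 0.001253/2.672261 = 0.0004689

Final: 0.0004689


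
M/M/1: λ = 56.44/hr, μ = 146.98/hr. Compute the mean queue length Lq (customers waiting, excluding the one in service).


ρ = 56.44/146.98 = 0.3840
Lq = ρ²/(1−ρ) = 0.1475/0.6160 = 0.2394

Final: 0.2394


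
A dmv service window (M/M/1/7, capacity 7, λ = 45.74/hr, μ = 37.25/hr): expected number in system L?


ρ = 45.74/37.25 = 1.2279
L = ρ[1 − (K+1)ρ^K + Kρ^(K+1)] / [(1−ρ)(1−ρ^(K+1))]
Numerator: 1.2279·(1 − 8·4.209099 + 7·5.168435) = 4.305393
Denominator: (-0.2279)·(-4.168435) = 0.950067
L = 4.305393/0.950067 = 4.5317

Final: 4.5317


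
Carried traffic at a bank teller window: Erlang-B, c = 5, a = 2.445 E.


B(5,2.445) = 0.065673 (Erlang-B)
Carried load = a(1 − B) = 2.445·(1 − 0.065673) = 2.445·0.934327 = 2.2844 E

Final: 2.2844 Erlangs


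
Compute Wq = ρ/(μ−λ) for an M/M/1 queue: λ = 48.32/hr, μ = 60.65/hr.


ρ = 48.32/60.65 = 0.7967
Wq = ρ/(μ−λ) = 0.7967/(60.65 − 48.32) = 0.7967/12.33 = 0.06461 hr

Final: 0.06461 hr


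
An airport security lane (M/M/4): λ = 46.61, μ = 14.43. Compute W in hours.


a = 3.2301; ρ = 0.8075; P₀ = 0.025888
Lq = P₀·a^c·ρ/(c!(1−ρ)²) = 2.55928
Wq = Lq/λ = 2.55928/46.61 = 0.05491 hr
W = Wq + 1/μ = 0.05491 + 0.06930 = 0.12421 hr

Final: 0.12421 hr


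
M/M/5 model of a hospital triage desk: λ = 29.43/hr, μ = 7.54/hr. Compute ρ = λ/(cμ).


ρ = λ/(cμ) = 29.43/(5·7.54) = 29.43/37.70 = 0.7806

Final: 0.7806


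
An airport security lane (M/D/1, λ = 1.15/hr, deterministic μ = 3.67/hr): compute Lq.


ρ = 1.15/3.67 = 0.3134
M/D/1: Lq = ρ²/(2(1−ρ)) = 0.09819/(2·0.6866) = 0.07150

Final: 0.07150


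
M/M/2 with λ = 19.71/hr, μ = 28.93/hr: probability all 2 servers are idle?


a = λ/μ = 19.71/28.93 = 0.6813; ρ = a/c = 0.3406
Σ_{k=0}^{1} a^k/k! (terms k=0..1) = 1.00000 + 0.68130 = 1.68130
Tail: a^2/(2!(1−ρ)) = 0.46417/(2·0.6594) = 0.35199
P₀ = 1/(1.68130 + 0.35199) = 1/2.03329 = 0.491814

Final: 0.491814


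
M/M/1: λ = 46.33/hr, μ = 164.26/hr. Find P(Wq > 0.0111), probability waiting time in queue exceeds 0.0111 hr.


ρ = 46.33/164.26 = 0.2821
P(Wq > t) = ρ·e^{−(μ−λ)t} = 0.2821·e^{−1.3090}
= 0.2821·0.270084 = 0.076178

Final: 0.076178


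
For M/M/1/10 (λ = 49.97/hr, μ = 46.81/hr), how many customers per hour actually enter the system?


ρ = 1.0675; P_K = (1−ρ)ρ^10/(1−ρ^11) = 0.123377
λ_eff = λ(1 − P_K) = 49.97·(1 − 0.123377) = 49.97·0.876623 = 43.8049 /hr

Final: 43.8049 /hr


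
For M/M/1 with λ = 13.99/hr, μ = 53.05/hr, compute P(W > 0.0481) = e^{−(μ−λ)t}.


W ~ Exponential(μ−λ) for M/M/1.
μ − λ = 53.05 − 13.99 = 39.0600
P(W > t) = e^{−(μ−λ)t} = e^{−1.8788} = 0.152775

Final: 0.152775


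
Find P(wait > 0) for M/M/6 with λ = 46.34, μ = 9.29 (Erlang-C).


a = λ/μ = 4.9882; ρ = a/6 = 0.8314
P₀ = 0.004597 (from M/M/c formula)
C(c,a) = [a^c/(c!(1−ρ))]·P₀ = [15404.29733/(720·0.1686)]·0.004597
= 126.86695·0.004597 = 0.583263

Final: 0.583263


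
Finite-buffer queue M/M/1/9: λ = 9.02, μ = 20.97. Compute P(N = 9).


ρ = λ/μ = 9.02/20.97 = 0.4301
P_K = (1−ρ)ρ^K/(1−ρ^(K+1)) = (0.5699·0.0005040)/(1 − 0.0002168)
= 0.0002872/0.999783 = 0.0002873

Final: 0.0002873


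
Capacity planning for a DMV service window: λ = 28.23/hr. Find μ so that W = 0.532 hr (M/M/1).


W = 1/(μ−λ) ⇒ μ − λ = 1/W = 1/0.532 = 1.8797
μ = λ + 1/W = 28.23 + 1.8797 = 30.1097 per hr

Final: 30.1097 /hr


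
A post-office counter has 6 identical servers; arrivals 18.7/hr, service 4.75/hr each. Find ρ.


ρ = λ/(cμ) = 18.7/(6·4.75) = 18.7/28.50 = 0.6561

Final: 0.6561


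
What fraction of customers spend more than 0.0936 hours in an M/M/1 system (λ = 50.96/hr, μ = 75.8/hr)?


W ~ Exponential(μ−λ) for M/M/1.
μ − λ = 75.8 − 50.96 = 24.8400
P(W > t) = e^{−(μ−λ)t} = e^{−2.3250} = 0.097781

Final: 0.097781


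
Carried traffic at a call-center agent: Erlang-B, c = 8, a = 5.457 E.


B(8,5.457) = 0.092663 (Erlang-B)
Carried load = a(1 − B) = 5.457·(1 − 0.092663) = 5.457·0.907337 = 4.9513 E

Final: 4.9513 Erlangs


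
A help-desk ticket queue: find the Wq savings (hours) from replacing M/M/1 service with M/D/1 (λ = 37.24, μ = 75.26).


ρ = 37.24/75.26 = 0.4948
Wq(M/M/1) = ρ/(μ−λ) = 0.4948/38.02 = 0.01301 hr
Wq(M/D/1) = ρ/(2(μ−λ)) = 0.006507 hr
Savings = 0.01301 − 0.006507 = 0.006507 hr

Final: 0.006507 hr


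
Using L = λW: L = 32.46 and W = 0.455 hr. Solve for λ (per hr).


λ = L/W = 32.46/0.455 = 71.3407 /hr

Final: 71.3407 /hr


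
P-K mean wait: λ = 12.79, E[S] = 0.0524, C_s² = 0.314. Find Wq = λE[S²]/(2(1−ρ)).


ρ = λ·E[S] = 12.79·0.0524 = 0.6702
E[S²] = E[S]²(1+C_s²) = 0.0524²·(1+0.314) = 0.003608
Wq = λ·E[S²]/(2(1−ρ)) = 12.79·0.003608/(2·0.3298) = 0.06996 hr

Final: 0.06996 hr


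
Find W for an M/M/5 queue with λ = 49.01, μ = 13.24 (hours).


a = 3.7017; ρ = 0.7403; P₀ = 0.019947
Lq = P₀·a^c·ρ/(c!(1−ρ)²) = 1.26843
Wq = Lq/λ = 1.26843/49.01 = 0.02588 hr
W = Wq + 1/μ = 0.02588 + 0.07553 = 0.10141 hr

Final: 0.10141 hr


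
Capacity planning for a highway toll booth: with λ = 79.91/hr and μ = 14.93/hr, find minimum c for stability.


Stability requires cμ > λ ⇔ c > λ/μ.
λ/μ = 79.91/14.93 = 5.3523
Minimum integer c = ⌊5.3523⌋ + 1 = 6
Check: 6·14.93 = 89.58 > 79.91, while 5·14.93 = 74.65 ≤ 79.91

Final: 6 servers


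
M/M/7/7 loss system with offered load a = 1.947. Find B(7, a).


B(c,a) = (a^c/c!) / Σ_{k=0}^{c} a^k/k!
a^7/7! = 0.021044
Σ terms (k=0..7): 1.00000 + 1.94700 + 1.89540 + 1.23012 + 0.59876 + 0.23316 + 0.07566 + 0.02104 = 7.001142
B = 0.021044/7.001142 = 0.003006

Final: 0.003006


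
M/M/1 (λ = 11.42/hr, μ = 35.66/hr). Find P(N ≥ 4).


ρ = 11.42/35.66 = 0.3202
P(N ≥ n) = ρ^n = 0.3202^4 = 0.010518

Final: 0.010518


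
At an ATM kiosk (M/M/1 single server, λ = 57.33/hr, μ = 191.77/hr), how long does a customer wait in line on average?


ρ = 57.33/191.77 = 0.2990
Wq = ρ/(μ−λ) = 0.2990/(191.77 − 57.33) = 0.2990/134.44 = 0.002224 hr

Final: 0.002224 hr


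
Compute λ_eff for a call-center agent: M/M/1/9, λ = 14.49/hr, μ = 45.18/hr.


ρ = 0.3207; P_K = (1−ρ)ρ^9/(1−ρ^10) = 0.00002439
λ_eff = λ(1 − P_K) = 14.49·(1 − 0.00002439) = 14.49·0.999976 = 14.4896 /hr

Final: 14.4896 /hr


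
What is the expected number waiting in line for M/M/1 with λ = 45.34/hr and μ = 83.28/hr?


ρ = 45.34/83.28 = 0.5444
Lq = ρ²/(1−ρ) = 0.2964/0.4556 = 0.6506

Final: 0.6506


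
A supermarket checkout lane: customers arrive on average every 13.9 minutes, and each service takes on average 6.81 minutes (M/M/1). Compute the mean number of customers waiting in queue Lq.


λ = 60/13.9 = 4.3165 /hr
μ = 60/6.81 = 8.8106 /hr
ρ = λ/μ = 4.3165/8.8106 = 0.4899
Lq = ρ²/(1−ρ) = 0.2400/0.5101 = 0.4706

Final: 0.4706


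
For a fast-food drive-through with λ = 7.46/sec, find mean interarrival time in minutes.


Mean interarrival time = 1/λ = 1/7.46 second = 0.13405 second
In minutes: 0.13405 × 0.0166667 = 0.002234 min

Final: 0.002234 min


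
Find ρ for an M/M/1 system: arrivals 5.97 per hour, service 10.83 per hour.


ρ = λ/μ = 5.97/10.83 = 0.5512

Final: 0.5512


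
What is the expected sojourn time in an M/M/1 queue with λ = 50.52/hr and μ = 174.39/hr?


W = 1/(μ−λ) = 1/(174.39 − 50.52) = 1/123.87 = 0.008073 hr

Final: 0.008073 hr


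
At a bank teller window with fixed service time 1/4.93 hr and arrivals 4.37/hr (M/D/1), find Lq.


ρ = 4.37/4.93 = 0.8864
M/D/1: Lq = ρ²/(2(1−ρ)) = 0.7857/(2·0.1136) = 3.45858

Final: 3.45858


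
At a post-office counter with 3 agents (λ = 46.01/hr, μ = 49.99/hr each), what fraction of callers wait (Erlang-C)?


a = λ/μ = 0.9204; ρ = a/3 = 0.3068
P₀ = 0.395040 (from M/M/c formula)
C(c,a) = [a^c/(c!(1−ρ))]·P₀ = [0.77966/(6·0.6932)]·0.395040
= 0.18745·0.395040 = 0.074052

Final: 0.074052


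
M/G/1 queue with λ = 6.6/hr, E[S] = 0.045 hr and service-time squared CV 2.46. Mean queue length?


ρ = λ·E[S] = 6.6·0.045 = 0.2970
Lq = ρ²(1+C_s²)/(2(1−ρ)) = 0.08821·(1+2.46)/(2·0.7030)
= 0.08821·3.4600/1.4060 = 0.21707

Final: 0.21707


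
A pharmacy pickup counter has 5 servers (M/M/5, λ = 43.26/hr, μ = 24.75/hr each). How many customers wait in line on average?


a = λ/μ = 1.7479; ρ = a/5 = 0.3496
P₀ = 0.173511
Lq = P₀·a^c·ρ / (c!·(1−ρ)²) = 0.173511·16.31385·0.3496/(120·0.42305)
= 0.01949

Final: 0.01949


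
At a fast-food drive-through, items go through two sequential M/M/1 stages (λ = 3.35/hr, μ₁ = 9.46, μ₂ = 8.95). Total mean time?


Each node sees arrival rate λ = 3.35/hr (tandem ⇒ throughput preserved).
W₁ = 1/(μ₁−λ) = 1/(9.46−3.35) = 0.16367 hr
W₂ = 1/(μ₂−λ) = 1/(8.95−3.35) = 0.17857 hr
W_total = W₁ + W₂ = 0.16367 + 0.17857 = 0.34224 hr

Final: 0.34224 hr


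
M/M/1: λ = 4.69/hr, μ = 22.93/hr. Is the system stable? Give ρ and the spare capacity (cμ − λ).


Total capacity cμ = 1·22.93 = 22.93/hr
ρ = λ/(cμ) = 4.69/22.93 = 0.2045
Stable ⇔ ρ < 1: YES
Spare capacity = cμ − λ = 22.93 − 4.69 = 18.24/hr

Final: ρ = 0.2045; stable; margin = 18.24/hr


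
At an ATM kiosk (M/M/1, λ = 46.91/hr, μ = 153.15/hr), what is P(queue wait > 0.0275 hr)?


ρ = 46.91/153.15 = 0.3063
P(Wq > t) = ρ·e^{−(μ−λ)t} = 0.3063·e^{−2.9216}
= 0.3063·0.053847 = 0.016494

Final: 0.016494


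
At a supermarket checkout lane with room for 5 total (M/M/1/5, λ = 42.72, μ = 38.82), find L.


ρ = 42.72/38.82 = 1.1005
L = ρ[1 − (K+1)ρ^K + Kρ^(K+1)] / [(1−ρ)(1−ρ^(K+1))]
Numerator: 1.1005·(1 − 6·1.613907 + 5·1.776046) = 0.216558
Denominator: (-0.1005)·(-0.776046) = 0.077964
L = 0.216558/0.077964 = 2.7777

Final: 2.7777


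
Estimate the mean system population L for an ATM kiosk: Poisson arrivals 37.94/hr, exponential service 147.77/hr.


ρ = λ/μ = 37.94/147.77 = 0.2568
L = ρ/(1−ρ) = 0.2568/(1 − 0.2568) = 0.2568/0.7432 = 0.3454

Final: 0.3454


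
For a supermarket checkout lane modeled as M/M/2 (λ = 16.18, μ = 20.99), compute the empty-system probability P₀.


a = λ/μ = 16.18/20.99 = 0.7708; ρ = a/c = 0.3854
Σ_{k=0}^{1} a^k/k! (terms k=0..1) = 1.00000 + 0.77084 = 1.77084
Tail: a^2/(2!(1−ρ)) = 0.59420/(2·0.6146) = 0.48342
P₀ = 1/(1.77084 + 0.48342) = 1/2.25426 = 0.443604

Final: 0.443604


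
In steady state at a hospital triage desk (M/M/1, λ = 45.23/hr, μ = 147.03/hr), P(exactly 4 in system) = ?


ρ = 45.23/147.03 = 0.3076
P_n = (1−ρ)·ρ^n = (1 − 0.3076)·0.3076^4 = 0.6924·0.008955 = 0.006200

Final: 0.006200


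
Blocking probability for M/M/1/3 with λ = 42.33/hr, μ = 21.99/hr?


ρ = λ/μ = 42.33/21.99 = 1.9250
P_K = (1−ρ)ρ^K/(1−ρ^(K+1)) = (-0.9250·7.132949)/(1 − 13.730683)
= -6.597735/-12.730683 = 0.518255

Final: 0.518255


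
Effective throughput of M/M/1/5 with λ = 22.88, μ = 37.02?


ρ = 0.6180; P_K = (1−ρ)ρ^5/(1−ρ^6) = 0.036477
λ_eff = λ(1 − P_K) = 22.88·(1 − 0.036477) = 22.88·0.963523 = 22.0454 /hr

Final: 22.0454 /hr


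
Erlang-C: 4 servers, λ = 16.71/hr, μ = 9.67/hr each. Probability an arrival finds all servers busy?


a = λ/μ = 1.7280; ρ = a/4 = 0.4320
P₀ = 0.174363 (from M/M/c formula)
C(c,a) = [a^c/(c!(1−ρ))]·P₀ = [8.91661/(24·0.5680)]·0.174363
= 0.65410·0.174363 = 0.114051

Final: 0.114051


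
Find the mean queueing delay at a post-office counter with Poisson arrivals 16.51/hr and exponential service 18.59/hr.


ρ = 16.51/18.59 = 0.8881
Wq = ρ/(μ−λ) = 0.8881/(18.59 − 16.51) = 0.8881/2.08 = 0.4270 hr

Final: 0.4270 hr


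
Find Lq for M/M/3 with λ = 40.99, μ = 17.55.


a = λ/μ = 2.3356; ρ = a/3 = 0.7785
P₀ = 0.063891
Lq = P₀·a^c·ρ / (c!·(1−ρ)²) = 0.063891·12.74097·0.7785/(6·0.04905)
= 2.15362

Final: 2.15362


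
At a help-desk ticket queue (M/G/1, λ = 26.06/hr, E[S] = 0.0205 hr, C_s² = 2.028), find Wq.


ρ = λ·E[S] = 26.06·0.0205 = 0.5342
E[S²] = E[S]²(1+C_s²) = 0.0205²·(1+2.028) = 0.001273
Wq = λ·E[S²]/(2(1−ρ)) = 26.06·0.001273/(2·0.4658) = 0.03560 hr

Final: 0.03560 hr


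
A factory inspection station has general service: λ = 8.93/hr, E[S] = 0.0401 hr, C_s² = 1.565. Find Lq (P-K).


ρ = λ·E[S] = 8.93·0.0401 = 0.3581
Lq = ρ²(1+C_s²)/(2(1−ρ)) = 0.1282·(1+1.565)/(2·0.6419)
= 0.1282·2.5650/1.2838 = 0.25620

Final: 0.25620


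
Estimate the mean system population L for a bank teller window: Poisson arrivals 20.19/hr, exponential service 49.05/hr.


ρ = λ/μ = 20.19/49.05 = 0.4116
L = ρ/(1−ρ) = 0.4116/(1 − 0.4116) = 0.4116/0.5884 = 0.6996

Final: 0.6996


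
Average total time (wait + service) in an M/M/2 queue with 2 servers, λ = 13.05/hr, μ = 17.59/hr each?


a = 0.7419; ρ = 0.3709; P₀ = 0.458843
Lq = P₀·a^c·ρ/(c!(1−ρ)²) = 0.11838
Wq = Lq/λ = 0.11838/13.05 = 0.009071 hr
W = Wq + 1/μ = 0.009071 + 0.05685 = 0.06592 hr

Final: 0.06592 hr


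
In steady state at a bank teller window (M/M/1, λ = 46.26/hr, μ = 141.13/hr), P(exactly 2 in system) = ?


ρ = 46.26/141.13 = 0.3278
P_n = (1−ρ)·ρ^n = (1 − 0.3278)·0.3278^2 = 0.6722·0.107442 = 0.072224

Final: 0.072224


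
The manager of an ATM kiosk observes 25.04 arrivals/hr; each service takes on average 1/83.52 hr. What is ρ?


ρ = λ/μ = 25.04/83.52 = 0.2998

Final: 0.2998


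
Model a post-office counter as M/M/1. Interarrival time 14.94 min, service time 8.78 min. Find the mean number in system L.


λ = 60/14.94 = 4.0161 /hr
μ = 60/8.78 = 6.8337 /hr
ρ = λ/μ = 4.0161/6.8337 = 0.5877
L = ρ/(1−ρ) = 0.5877/0.4123 = 1.4253

Final: 1.4253


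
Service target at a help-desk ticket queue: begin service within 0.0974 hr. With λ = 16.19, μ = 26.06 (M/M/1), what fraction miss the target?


ρ = 16.19/26.06 = 0.6213
P(Wq > t) = ρ·e^{−(μ−λ)t} = 0.6213·e^{−0.9613}
= 0.6213·0.382381 = 0.237557

Final: 0.237557


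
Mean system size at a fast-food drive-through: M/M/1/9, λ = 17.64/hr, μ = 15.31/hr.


ρ = 17.64/15.31 = 1.1522
L = ρ[1 − (K+1)ρ^K + Kρ^(K+1)] / [(1−ρ)(1−ρ^(K+1))]
Numerator: 1.1522·(1 − 10·3.578578 + 9·4.123195) = 2.676505
Denominator: (-0.1522)·(-3.123195) = 0.475313
L = 2.676505/0.475313 = 5.6310

Final: 5.6310
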